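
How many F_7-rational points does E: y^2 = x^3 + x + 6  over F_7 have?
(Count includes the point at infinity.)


For each x in F_7, count y with y^2 = x^3 + 1 x + 6 mod 7:
  x = 1: RHS = 1, y in [1, 6]  -> 2 point(s)
  x = 2: RHS = 2, y in [3, 4]  -> 2 point(s)
  x = 3: RHS = 1, y in [1, 6]  -> 2 point(s)
  x = 4: RHS = 4, y in [2, 5]  -> 2 point(s)
  x = 6: RHS = 4, y in [2, 5]  -> 2 point(s)
Affine points: 10. Add the point at infinity: total = 11.

#E(F_7) = 11


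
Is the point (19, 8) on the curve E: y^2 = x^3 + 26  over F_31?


Check whether y^2 = x^3 + 0 x + 26 (mod 31) for (x, y) = (19, 8).
LHS: y^2 = 8^2 mod 31 = 2
RHS: x^3 + 0 x + 26 = 19^3 + 0*19 + 26 mod 31 = 3
LHS != RHS

No, not on the curve


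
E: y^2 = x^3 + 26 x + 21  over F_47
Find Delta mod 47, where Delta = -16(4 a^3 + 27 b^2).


4 a^3 + 27 b^2 = 4*26^3 + 27*21^2 = 70304 + 11907 = 82211
Delta = -16 * (82211) = -1315376
Delta mod 47 = 13

Delta = 13 (mod 47)


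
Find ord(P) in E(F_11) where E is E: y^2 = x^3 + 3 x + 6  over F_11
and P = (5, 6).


Compute successive multiples of P until we hit O:
  1P = (5, 6)
  2P = (2, 8)
  3P = (2, 3)
  4P = (5, 5)
  5P = O

ord(P) = 5


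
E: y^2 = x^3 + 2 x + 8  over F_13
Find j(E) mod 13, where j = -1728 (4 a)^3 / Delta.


Delta = -16(4 a^3 + 27 b^2) mod 13 = 11
-1728 * (4 a)^3 = -1728 * (4*2)^3 mod 13 = 5
j = 5 * 11^(-1) mod 13 = 4

j = 4 (mod 13)


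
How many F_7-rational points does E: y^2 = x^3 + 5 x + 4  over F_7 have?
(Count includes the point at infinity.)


For each x in F_7, count y with y^2 = x^3 + 5 x + 4 mod 7:
  x = 0: RHS = 4, y in [2, 5]  -> 2 point(s)
  x = 2: RHS = 1, y in [1, 6]  -> 2 point(s)
  x = 3: RHS = 4, y in [2, 5]  -> 2 point(s)
  x = 4: RHS = 4, y in [2, 5]  -> 2 point(s)
  x = 5: RHS = 0, y in [0]  -> 1 point(s)
Affine points: 9. Add the point at infinity: total = 10.

#E(F_7) = 10


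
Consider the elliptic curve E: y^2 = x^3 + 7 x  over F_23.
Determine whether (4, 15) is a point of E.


Check whether y^2 = x^3 + 7 x + 0 (mod 23) for (x, y) = (4, 15).
LHS: y^2 = 15^2 mod 23 = 18
RHS: x^3 + 7 x + 0 = 4^3 + 7*4 + 0 mod 23 = 0
LHS != RHS

No, not on the curve


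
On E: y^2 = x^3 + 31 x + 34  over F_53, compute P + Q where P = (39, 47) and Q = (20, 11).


P != Q, so use the chord formula.
s = (y2 - y1) / (x2 - x1) = (17) / (34) mod 53 = 27
x3 = s^2 - x1 - x2 mod 53 = 27^2 - 39 - 20 = 34
y3 = s (x1 - x3) - y1 mod 53 = 27 * (39 - 34) - 47 = 35

P + Q = (34, 35)


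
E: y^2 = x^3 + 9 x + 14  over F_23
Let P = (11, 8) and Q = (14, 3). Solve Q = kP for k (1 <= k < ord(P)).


Enumerate multiples of P until we hit Q = (14, 3):
  1P = (11, 8)
  2P = (14, 20)
  3P = (14, 3)
Match found at i = 3.

k = 3


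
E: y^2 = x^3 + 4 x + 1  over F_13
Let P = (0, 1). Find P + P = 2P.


Doubling: s = (3 x1^2 + a) / (2 y1)
s = (3*0^2 + 4) / (2*1) mod 13 = 2
x3 = s^2 - 2 x1 mod 13 = 2^2 - 2*0 = 4
y3 = s (x1 - x3) - y1 mod 13 = 2 * (0 - 4) - 1 = 4

2P = (4, 4)


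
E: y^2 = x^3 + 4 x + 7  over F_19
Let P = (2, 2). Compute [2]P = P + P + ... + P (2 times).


k = 2 = 10_2 (binary, LSB first: 01)
Double-and-add from P = (2, 2):
  bit 0 = 0: acc unchanged = O
  bit 1 = 1: acc = O + (12, 15) = (12, 15)

2P = (12, 15)


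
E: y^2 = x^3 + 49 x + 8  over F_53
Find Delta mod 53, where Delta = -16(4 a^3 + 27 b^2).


4 a^3 + 27 b^2 = 4*49^3 + 27*8^2 = 470596 + 1728 = 472324
Delta = -16 * (472324) = -7557184
Delta mod 53 = 33

Delta = 33 (mod 53)


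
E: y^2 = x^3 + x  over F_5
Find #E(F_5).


For each x in F_5, count y with y^2 = x^3 + 1 x + 0 mod 5:
  x = 0: RHS = 0, y in [0]  -> 1 point(s)
  x = 2: RHS = 0, y in [0]  -> 1 point(s)
  x = 3: RHS = 0, y in [0]  -> 1 point(s)
Affine points: 3. Add the point at infinity: total = 4.

#E(F_5) = 4


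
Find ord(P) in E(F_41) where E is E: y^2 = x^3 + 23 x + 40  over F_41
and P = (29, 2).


Compute successive multiples of P until we hit O:
  1P = (29, 2)
  2P = (25, 2)
  3P = (28, 39)
  4P = (0, 32)
  5P = (8, 30)
  6P = (24, 5)
  7P = (31, 32)
  8P = (1, 8)
  ... (continuing to 20P)
  20P = O

ord(P) = 20


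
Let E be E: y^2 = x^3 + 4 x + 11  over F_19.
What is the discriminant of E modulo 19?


4 a^3 + 27 b^2 = 4*4^3 + 27*11^2 = 256 + 3267 = 3523
Delta = -16 * (3523) = -56368
Delta mod 19 = 5

Delta = 5 (mod 19)


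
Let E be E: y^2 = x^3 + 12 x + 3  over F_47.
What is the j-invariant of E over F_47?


Delta = -16(4 a^3 + 27 b^2) mod 47 = 12
-1728 * (4 a)^3 = -1728 * (4*12)^3 mod 47 = 11
j = 11 * 12^(-1) mod 47 = 44

j = 44 (mod 47)


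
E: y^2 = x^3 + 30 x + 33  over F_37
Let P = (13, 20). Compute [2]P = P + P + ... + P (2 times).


k = 2 = 10_2 (binary, LSB first: 01)
Double-and-add from P = (13, 20):
  bit 0 = 0: acc unchanged = O
  bit 1 = 1: acc = O + (10, 36) = (10, 36)

2P = (10, 36)


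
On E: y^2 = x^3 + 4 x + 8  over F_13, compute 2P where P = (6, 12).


Doubling: s = (3 x1^2 + a) / (2 y1)
s = (3*6^2 + 4) / (2*12) mod 13 = 9
x3 = s^2 - 2 x1 mod 13 = 9^2 - 2*6 = 4
y3 = s (x1 - x3) - y1 mod 13 = 9 * (6 - 4) - 12 = 6

2P = (4, 6)


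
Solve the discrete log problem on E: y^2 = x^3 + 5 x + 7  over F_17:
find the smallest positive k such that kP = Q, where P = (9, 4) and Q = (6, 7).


Enumerate multiples of P until we hit Q = (6, 7):
  1P = (9, 4)
  2P = (8, 10)
  3P = (2, 5)
  4P = (14, 4)
  5P = (11, 13)
  6P = (13, 12)
  7P = (16, 16)
  8P = (5, 15)
  9P = (1, 8)
  10P = (3, 10)
  11P = (6, 10)
  12P = (6, 7)
Match found at i = 12.

k = 12


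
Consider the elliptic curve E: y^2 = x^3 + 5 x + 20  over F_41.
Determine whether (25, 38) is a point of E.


Check whether y^2 = x^3 + 5 x + 20 (mod 41) for (x, y) = (25, 38).
LHS: y^2 = 38^2 mod 41 = 9
RHS: x^3 + 5 x + 20 = 25^3 + 5*25 + 20 mod 41 = 26
LHS != RHS

No, not on the curve


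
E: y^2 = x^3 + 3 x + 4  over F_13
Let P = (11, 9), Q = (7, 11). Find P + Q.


P != Q, so use the chord formula.
s = (y2 - y1) / (x2 - x1) = (2) / (9) mod 13 = 6
x3 = s^2 - x1 - x2 mod 13 = 6^2 - 11 - 7 = 5
y3 = s (x1 - x3) - y1 mod 13 = 6 * (11 - 5) - 9 = 1

P + Q = (5, 1)


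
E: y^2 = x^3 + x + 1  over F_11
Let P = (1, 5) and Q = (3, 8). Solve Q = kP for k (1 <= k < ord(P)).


Enumerate multiples of P until we hit Q = (3, 8):
  1P = (1, 5)
  2P = (3, 3)
  3P = (8, 2)
  4P = (6, 5)
  5P = (4, 6)
  6P = (0, 10)
  7P = (2, 0)
  8P = (0, 1)
  9P = (4, 5)
  10P = (6, 6)
  11P = (8, 9)
  12P = (3, 8)
Match found at i = 12.

k = 12


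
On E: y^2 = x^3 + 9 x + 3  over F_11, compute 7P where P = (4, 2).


k = 7 = 111_2 (binary, LSB first: 111)
Double-and-add from P = (4, 2):
  bit 0 = 1: acc = O + (4, 2) = (4, 2)
  bit 1 = 1: acc = (4, 2) + (6, 8) = (10, 2)
  bit 2 = 1: acc = (10, 2) + (8, 9) = (8, 2)

7P = (8, 2)


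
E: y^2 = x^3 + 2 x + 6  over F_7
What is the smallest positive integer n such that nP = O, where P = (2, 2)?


Compute successive multiples of P until we hit O:
  1P = (2, 2)
  2P = (3, 5)
  3P = (4, 6)
  4P = (5, 6)
  5P = (1, 4)
  6P = (1, 3)
  7P = (5, 1)
  8P = (4, 1)
  ... (continuing to 11P)
  11P = O

ord(P) = 11


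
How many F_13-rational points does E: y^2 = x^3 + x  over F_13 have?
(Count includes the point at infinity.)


For each x in F_13, count y with y^2 = x^3 + 1 x + 0 mod 13:
  x = 0: RHS = 0, y in [0]  -> 1 point(s)
  x = 2: RHS = 10, y in [6, 7]  -> 2 point(s)
  x = 3: RHS = 4, y in [2, 11]  -> 2 point(s)
  x = 4: RHS = 3, y in [4, 9]  -> 2 point(s)
  x = 5: RHS = 0, y in [0]  -> 1 point(s)
  x = 6: RHS = 1, y in [1, 12]  -> 2 point(s)
  x = 7: RHS = 12, y in [5, 8]  -> 2 point(s)
  x = 8: RHS = 0, y in [0]  -> 1 point(s)
  x = 9: RHS = 10, y in [6, 7]  -> 2 point(s)
  x = 10: RHS = 9, y in [3, 10]  -> 2 point(s)
  x = 11: RHS = 3, y in [4, 9]  -> 2 point(s)
Affine points: 19. Add the point at infinity: total = 20.

#E(F_13) = 20


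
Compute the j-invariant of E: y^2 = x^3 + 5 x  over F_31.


Delta = -16(4 a^3 + 27 b^2) mod 31 = 29
-1728 * (4 a)^3 = -1728 * (4*5)^3 mod 31 = 16
j = 16 * 29^(-1) mod 31 = 23

j = 23 (mod 31)


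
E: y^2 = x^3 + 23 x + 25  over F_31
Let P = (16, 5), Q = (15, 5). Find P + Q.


P != Q, so use the chord formula.
s = (y2 - y1) / (x2 - x1) = (0) / (30) mod 31 = 0
x3 = s^2 - x1 - x2 mod 31 = 0^2 - 16 - 15 = 0
y3 = s (x1 - x3) - y1 mod 31 = 0 * (16 - 0) - 5 = 26

P + Q = (0, 26)


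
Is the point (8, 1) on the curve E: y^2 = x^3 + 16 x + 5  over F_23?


Check whether y^2 = x^3 + 16 x + 5 (mod 23) for (x, y) = (8, 1).
LHS: y^2 = 1^2 mod 23 = 1
RHS: x^3 + 16 x + 5 = 8^3 + 16*8 + 5 mod 23 = 1
LHS = RHS

Yes, on the curve


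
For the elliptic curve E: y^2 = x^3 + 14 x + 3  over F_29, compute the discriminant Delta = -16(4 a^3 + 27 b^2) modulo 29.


4 a^3 + 27 b^2 = 4*14^3 + 27*3^2 = 10976 + 243 = 11219
Delta = -16 * (11219) = -179504
Delta mod 29 = 6

Delta = 6 (mod 29)


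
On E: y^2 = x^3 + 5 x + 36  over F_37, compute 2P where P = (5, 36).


Doubling: s = (3 x1^2 + a) / (2 y1)
s = (3*5^2 + 5) / (2*36) mod 37 = 34
x3 = s^2 - 2 x1 mod 37 = 34^2 - 2*5 = 36
y3 = s (x1 - x3) - y1 mod 37 = 34 * (5 - 36) - 36 = 20

2P = (36, 20)


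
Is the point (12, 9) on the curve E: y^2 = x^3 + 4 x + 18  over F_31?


Check whether y^2 = x^3 + 4 x + 18 (mod 31) for (x, y) = (12, 9).
LHS: y^2 = 9^2 mod 31 = 19
RHS: x^3 + 4 x + 18 = 12^3 + 4*12 + 18 mod 31 = 27
LHS != RHS

No, not on the curve


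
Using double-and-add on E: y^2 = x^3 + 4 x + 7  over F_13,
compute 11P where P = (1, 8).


k = 11 = 1011_2 (binary, LSB first: 1101)
Double-and-add from P = (1, 8):
  bit 0 = 1: acc = O + (1, 8) = (1, 8)
  bit 1 = 1: acc = (1, 8) + (2, 7) = (11, 2)
  bit 2 = 0: acc unchanged = (11, 2)
  bit 3 = 1: acc = (11, 2) + (7, 12) = (11, 11)

11P = (11, 11)


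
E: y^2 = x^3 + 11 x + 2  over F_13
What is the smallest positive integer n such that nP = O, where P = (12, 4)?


Compute successive multiples of P until we hit O:
  1P = (12, 4)
  2P = (1, 12)
  3P = (3, 6)
  4P = (8, 11)
  5P = (5, 0)
  6P = (8, 2)
  7P = (3, 7)
  8P = (1, 1)
  ... (continuing to 10P)
  10P = O

ord(P) = 10


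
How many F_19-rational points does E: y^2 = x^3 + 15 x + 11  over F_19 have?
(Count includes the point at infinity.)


For each x in F_19, count y with y^2 = x^3 + 15 x + 11 mod 19:
  x = 0: RHS = 11, y in [7, 12]  -> 2 point(s)
  x = 2: RHS = 11, y in [7, 12]  -> 2 point(s)
  x = 3: RHS = 7, y in [8, 11]  -> 2 point(s)
  x = 8: RHS = 16, y in [4, 15]  -> 2 point(s)
  x = 9: RHS = 1, y in [1, 18]  -> 2 point(s)
  x = 11: RHS = 6, y in [5, 14]  -> 2 point(s)
  x = 12: RHS = 0, y in [0]  -> 1 point(s)
  x = 13: RHS = 9, y in [3, 16]  -> 2 point(s)
  x = 14: RHS = 1, y in [1, 18]  -> 2 point(s)
  x = 15: RHS = 1, y in [1, 18]  -> 2 point(s)
  x = 17: RHS = 11, y in [7, 12]  -> 2 point(s)
Affine points: 21. Add the point at infinity: total = 22.

#E(F_19) = 22


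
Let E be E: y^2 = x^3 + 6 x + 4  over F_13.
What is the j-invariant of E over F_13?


Delta = -16(4 a^3 + 27 b^2) mod 13 = 12
-1728 * (4 a)^3 = -1728 * (4*6)^3 mod 13 = 5
j = 5 * 12^(-1) mod 13 = 8

j = 8 (mod 13)


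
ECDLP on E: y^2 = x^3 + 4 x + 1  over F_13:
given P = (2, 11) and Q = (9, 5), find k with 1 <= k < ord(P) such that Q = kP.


Enumerate multiples of P until we hit Q = (9, 5):
  1P = (2, 11)
  2P = (12, 3)
  3P = (9, 5)
Match found at i = 3.

k = 3


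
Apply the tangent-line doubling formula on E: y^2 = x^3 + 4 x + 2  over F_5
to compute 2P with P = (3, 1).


Doubling: s = (3 x1^2 + a) / (2 y1)
s = (3*3^2 + 4) / (2*1) mod 5 = 3
x3 = s^2 - 2 x1 mod 5 = 3^2 - 2*3 = 3
y3 = s (x1 - x3) - y1 mod 5 = 3 * (3 - 3) - 1 = 4

2P = (3, 4)


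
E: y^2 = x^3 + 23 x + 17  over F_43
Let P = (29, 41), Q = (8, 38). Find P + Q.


P != Q, so use the chord formula.
s = (y2 - y1) / (x2 - x1) = (40) / (22) mod 43 = 37
x3 = s^2 - x1 - x2 mod 43 = 37^2 - 29 - 8 = 42
y3 = s (x1 - x3) - y1 mod 43 = 37 * (29 - 42) - 41 = 37

P + Q = (42, 37)


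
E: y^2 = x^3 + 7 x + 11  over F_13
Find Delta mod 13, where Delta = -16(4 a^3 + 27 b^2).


4 a^3 + 27 b^2 = 4*7^3 + 27*11^2 = 1372 + 3267 = 4639
Delta = -16 * (4639) = -74224
Delta mod 13 = 6

Delta = 6 (mod 13)


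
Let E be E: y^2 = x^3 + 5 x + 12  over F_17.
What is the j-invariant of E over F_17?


Delta = -16(4 a^3 + 27 b^2) mod 17 = 2
-1728 * (4 a)^3 = -1728 * (4*5)^3 mod 17 = 9
j = 9 * 2^(-1) mod 17 = 13

j = 13 (mod 17)


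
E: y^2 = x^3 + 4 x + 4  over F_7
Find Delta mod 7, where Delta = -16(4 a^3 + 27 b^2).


4 a^3 + 27 b^2 = 4*4^3 + 27*4^2 = 256 + 432 = 688
Delta = -16 * (688) = -11008
Delta mod 7 = 3

Delta = 3 (mod 7)


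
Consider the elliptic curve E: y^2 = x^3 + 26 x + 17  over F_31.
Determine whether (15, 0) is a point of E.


Check whether y^2 = x^3 + 26 x + 17 (mod 31) for (x, y) = (15, 0).
LHS: y^2 = 0^2 mod 31 = 0
RHS: x^3 + 26 x + 17 = 15^3 + 26*15 + 17 mod 31 = 0
LHS = RHS

Yes, on the curve


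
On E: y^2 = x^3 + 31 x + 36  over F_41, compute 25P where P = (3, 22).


k = 25 = 11001_2 (binary, LSB first: 10011)
Double-and-add from P = (3, 22):
  bit 0 = 1: acc = O + (3, 22) = (3, 22)
  bit 1 = 0: acc unchanged = (3, 22)
  bit 2 = 0: acc unchanged = (3, 22)
  bit 3 = 1: acc = (3, 22) + (12, 39) = (24, 34)
  bit 4 = 1: acc = (24, 34) + (26, 3) = (16, 6)

25P = (16, 6)


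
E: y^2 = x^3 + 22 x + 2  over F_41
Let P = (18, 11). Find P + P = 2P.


Doubling: s = (3 x1^2 + a) / (2 y1)
s = (3*18^2 + 22) / (2*11) mod 41 = 34
x3 = s^2 - 2 x1 mod 41 = 34^2 - 2*18 = 13
y3 = s (x1 - x3) - y1 mod 41 = 34 * (18 - 13) - 11 = 36

2P = (13, 36)


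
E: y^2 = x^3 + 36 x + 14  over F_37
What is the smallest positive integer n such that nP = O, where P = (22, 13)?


Compute successive multiples of P until we hit O:
  1P = (22, 13)
  2P = (29, 19)
  3P = (26, 10)
  4P = (15, 28)
  5P = (28, 21)
  6P = (34, 8)
  7P = (21, 2)
  8P = (4, 0)
  ... (continuing to 16P)
  16P = O

ord(P) = 16


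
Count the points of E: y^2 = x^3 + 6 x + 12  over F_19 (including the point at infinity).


For each x in F_19, count y with y^2 = x^3 + 6 x + 12 mod 19:
  x = 1: RHS = 0, y in [0]  -> 1 point(s)
  x = 3: RHS = 0, y in [0]  -> 1 point(s)
  x = 4: RHS = 5, y in [9, 10]  -> 2 point(s)
  x = 6: RHS = 17, y in [6, 13]  -> 2 point(s)
  x = 7: RHS = 17, y in [6, 13]  -> 2 point(s)
  x = 9: RHS = 16, y in [4, 15]  -> 2 point(s)
  x = 12: RHS = 7, y in [8, 11]  -> 2 point(s)
  x = 13: RHS = 7, y in [8, 11]  -> 2 point(s)
  x = 14: RHS = 9, y in [3, 16]  -> 2 point(s)
  x = 15: RHS = 0, y in [0]  -> 1 point(s)
  x = 16: RHS = 5, y in [9, 10]  -> 2 point(s)
  x = 17: RHS = 11, y in [7, 12]  -> 2 point(s)
  x = 18: RHS = 5, y in [9, 10]  -> 2 point(s)
Affine points: 23. Add the point at infinity: total = 24.

#E(F_19) = 24


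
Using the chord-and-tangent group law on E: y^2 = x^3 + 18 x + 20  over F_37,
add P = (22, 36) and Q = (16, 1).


P != Q, so use the chord formula.
s = (y2 - y1) / (x2 - x1) = (2) / (31) mod 37 = 12
x3 = s^2 - x1 - x2 mod 37 = 12^2 - 22 - 16 = 32
y3 = s (x1 - x3) - y1 mod 37 = 12 * (22 - 32) - 36 = 29

P + Q = (32, 29)


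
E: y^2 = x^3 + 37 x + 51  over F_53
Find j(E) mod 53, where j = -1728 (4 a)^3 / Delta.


Delta = -16(4 a^3 + 27 b^2) mod 53 = 27
-1728 * (4 a)^3 = -1728 * (4*37)^3 mod 53 = 33
j = 33 * 27^(-1) mod 53 = 13

j = 13 (mod 53)


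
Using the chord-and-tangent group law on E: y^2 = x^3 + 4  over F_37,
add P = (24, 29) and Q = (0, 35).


P != Q, so use the chord formula.
s = (y2 - y1) / (x2 - x1) = (6) / (13) mod 37 = 9
x3 = s^2 - x1 - x2 mod 37 = 9^2 - 24 - 0 = 20
y3 = s (x1 - x3) - y1 mod 37 = 9 * (24 - 20) - 29 = 7

P + Q = (20, 7)


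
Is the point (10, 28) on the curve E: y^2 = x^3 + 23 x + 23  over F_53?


Check whether y^2 = x^3 + 23 x + 23 (mod 53) for (x, y) = (10, 28).
LHS: y^2 = 28^2 mod 53 = 42
RHS: x^3 + 23 x + 23 = 10^3 + 23*10 + 23 mod 53 = 34
LHS != RHS

No, not on the curve


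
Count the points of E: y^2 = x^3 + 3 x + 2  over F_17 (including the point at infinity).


For each x in F_17, count y with y^2 = x^3 + 3 x + 2 mod 17:
  x = 0: RHS = 2, y in [6, 11]  -> 2 point(s)
  x = 2: RHS = 16, y in [4, 13]  -> 2 point(s)
  x = 3: RHS = 4, y in [2, 15]  -> 2 point(s)
  x = 6: RHS = 15, y in [7, 10]  -> 2 point(s)
  x = 7: RHS = 9, y in [3, 14]  -> 2 point(s)
  x = 12: RHS = 15, y in [7, 10]  -> 2 point(s)
  x = 14: RHS = 0, y in [0]  -> 1 point(s)
  x = 16: RHS = 15, y in [7, 10]  -> 2 point(s)
Affine points: 15. Add the point at infinity: total = 16.

#E(F_17) = 16


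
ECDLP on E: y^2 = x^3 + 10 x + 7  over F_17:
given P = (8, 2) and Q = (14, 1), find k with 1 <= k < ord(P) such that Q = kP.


Enumerate multiples of P until we hit Q = (14, 1):
  1P = (8, 2)
  2P = (14, 1)
Match found at i = 2.

k = 2


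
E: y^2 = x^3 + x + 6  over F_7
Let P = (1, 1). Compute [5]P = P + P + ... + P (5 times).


k = 5 = 101_2 (binary, LSB first: 101)
Double-and-add from P = (1, 1):
  bit 0 = 1: acc = O + (1, 1) = (1, 1)
  bit 1 = 0: acc unchanged = (1, 1)
  bit 2 = 1: acc = (1, 1) + (4, 5) = (3, 1)

5P = (3, 1)


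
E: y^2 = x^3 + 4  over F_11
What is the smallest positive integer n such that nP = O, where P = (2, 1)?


Compute successive multiples of P until we hit O:
  1P = (2, 1)
  2P = (10, 6)
  3P = (3, 8)
  4P = (0, 2)
  5P = (1, 4)
  6P = (6, 0)
  7P = (1, 7)
  8P = (0, 9)
  ... (continuing to 12P)
  12P = O

ord(P) = 12


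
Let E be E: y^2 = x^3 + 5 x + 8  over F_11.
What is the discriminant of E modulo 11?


4 a^3 + 27 b^2 = 4*5^3 + 27*8^2 = 500 + 1728 = 2228
Delta = -16 * (2228) = -35648
Delta mod 11 = 3

Delta = 3 (mod 11)


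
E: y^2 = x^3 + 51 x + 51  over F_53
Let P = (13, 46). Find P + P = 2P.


Doubling: s = (3 x1^2 + a) / (2 y1)
s = (3*13^2 + 51) / (2*46) mod 53 = 51
x3 = s^2 - 2 x1 mod 53 = 51^2 - 2*13 = 31
y3 = s (x1 - x3) - y1 mod 53 = 51 * (13 - 31) - 46 = 43

2P = (31, 43)


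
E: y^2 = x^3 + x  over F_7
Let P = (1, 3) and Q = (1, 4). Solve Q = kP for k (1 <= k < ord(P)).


Enumerate multiples of P until we hit Q = (1, 4):
  1P = (1, 3)
  2P = (0, 0)
  3P = (1, 4)
Match found at i = 3.

k = 3


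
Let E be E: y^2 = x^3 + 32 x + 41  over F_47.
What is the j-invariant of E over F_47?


Delta = -16(4 a^3 + 27 b^2) mod 47 = 40
-1728 * (4 a)^3 = -1728 * (4*32)^3 mod 47 = 38
j = 38 * 40^(-1) mod 47 = 8

j = 8 (mod 47)


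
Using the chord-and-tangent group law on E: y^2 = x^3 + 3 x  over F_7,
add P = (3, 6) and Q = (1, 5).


P != Q, so use the chord formula.
s = (y2 - y1) / (x2 - x1) = (6) / (5) mod 7 = 4
x3 = s^2 - x1 - x2 mod 7 = 4^2 - 3 - 1 = 5
y3 = s (x1 - x3) - y1 mod 7 = 4 * (3 - 5) - 6 = 0

P + Q = (5, 0)


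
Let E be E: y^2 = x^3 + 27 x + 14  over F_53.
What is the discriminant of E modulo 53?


4 a^3 + 27 b^2 = 4*27^3 + 27*14^2 = 78732 + 5292 = 84024
Delta = -16 * (84024) = -1344384
Delta mod 53 = 14

Delta = 14 (mod 53)


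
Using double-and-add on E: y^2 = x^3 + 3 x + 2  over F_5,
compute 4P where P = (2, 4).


k = 4 = 100_2 (binary, LSB first: 001)
Double-and-add from P = (2, 4):
  bit 0 = 0: acc unchanged = O
  bit 1 = 0: acc unchanged = O
  bit 2 = 1: acc = O + (2, 1) = (2, 1)

4P = (2, 1)


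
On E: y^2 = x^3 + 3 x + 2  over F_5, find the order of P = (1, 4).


Compute successive multiples of P until we hit O:
  1P = (1, 4)
  2P = (2, 4)
  3P = (2, 1)
  4P = (1, 1)
  5P = O

ord(P) = 5


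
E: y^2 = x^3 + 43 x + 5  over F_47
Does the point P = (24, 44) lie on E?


Check whether y^2 = x^3 + 43 x + 5 (mod 47) for (x, y) = (24, 44).
LHS: y^2 = 44^2 mod 47 = 9
RHS: x^3 + 43 x + 5 = 24^3 + 43*24 + 5 mod 47 = 9
LHS = RHS

Yes, on the curve


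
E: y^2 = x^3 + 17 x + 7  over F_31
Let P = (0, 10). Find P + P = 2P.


Doubling: s = (3 x1^2 + a) / (2 y1)
s = (3*0^2 + 17) / (2*10) mod 31 = 21
x3 = s^2 - 2 x1 mod 31 = 21^2 - 2*0 = 7
y3 = s (x1 - x3) - y1 mod 31 = 21 * (0 - 7) - 10 = 29

2P = (7, 29)


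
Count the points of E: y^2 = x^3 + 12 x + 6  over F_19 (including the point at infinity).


For each x in F_19, count y with y^2 = x^3 + 12 x + 6 mod 19:
  x = 0: RHS = 6, y in [5, 14]  -> 2 point(s)
  x = 1: RHS = 0, y in [0]  -> 1 point(s)
  x = 2: RHS = 0, y in [0]  -> 1 point(s)
  x = 4: RHS = 4, y in [2, 17]  -> 2 point(s)
  x = 5: RHS = 1, y in [1, 18]  -> 2 point(s)
  x = 6: RHS = 9, y in [3, 16]  -> 2 point(s)
  x = 8: RHS = 6, y in [5, 14]  -> 2 point(s)
  x = 9: RHS = 7, y in [8, 11]  -> 2 point(s)
  x = 10: RHS = 5, y in [9, 10]  -> 2 point(s)
  x = 11: RHS = 6, y in [5, 14]  -> 2 point(s)
  x = 12: RHS = 16, y in [4, 15]  -> 2 point(s)
  x = 14: RHS = 11, y in [7, 12]  -> 2 point(s)
  x = 16: RHS = 0, y in [0]  -> 1 point(s)
Affine points: 23. Add the point at infinity: total = 24.

#E(F_19) = 24


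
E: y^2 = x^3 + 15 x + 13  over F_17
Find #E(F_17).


For each x in F_17, count y with y^2 = x^3 + 15 x + 13 mod 17:
  x = 0: RHS = 13, y in [8, 9]  -> 2 point(s)
  x = 2: RHS = 0, y in [0]  -> 1 point(s)
  x = 3: RHS = 0, y in [0]  -> 1 point(s)
  x = 4: RHS = 1, y in [1, 16]  -> 2 point(s)
  x = 5: RHS = 9, y in [3, 14]  -> 2 point(s)
  x = 6: RHS = 13, y in [8, 9]  -> 2 point(s)
  x = 7: RHS = 2, y in [6, 11]  -> 2 point(s)
  x = 8: RHS = 16, y in [4, 13]  -> 2 point(s)
  x = 11: RHS = 13, y in [8, 9]  -> 2 point(s)
  x = 12: RHS = 0, y in [0]  -> 1 point(s)
  x = 13: RHS = 8, y in [5, 12]  -> 2 point(s)
  x = 14: RHS = 9, y in [3, 14]  -> 2 point(s)
  x = 15: RHS = 9, y in [3, 14]  -> 2 point(s)
Affine points: 23. Add the point at infinity: total = 24.

#E(F_17) = 24


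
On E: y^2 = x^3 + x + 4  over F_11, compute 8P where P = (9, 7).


k = 8 = 1000_2 (binary, LSB first: 0001)
Double-and-add from P = (9, 7):
  bit 0 = 0: acc unchanged = O
  bit 1 = 0: acc unchanged = O
  bit 2 = 0: acc unchanged = O
  bit 3 = 1: acc = O + (9, 4) = (9, 4)

8P = (9, 4)


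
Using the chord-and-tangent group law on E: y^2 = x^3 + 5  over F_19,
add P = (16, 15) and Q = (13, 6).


P != Q, so use the chord formula.
s = (y2 - y1) / (x2 - x1) = (10) / (16) mod 19 = 3
x3 = s^2 - x1 - x2 mod 19 = 3^2 - 16 - 13 = 18
y3 = s (x1 - x3) - y1 mod 19 = 3 * (16 - 18) - 15 = 17

P + Q = (18, 17)


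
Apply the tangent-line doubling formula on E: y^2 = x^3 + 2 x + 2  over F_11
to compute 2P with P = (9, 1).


Doubling: s = (3 x1^2 + a) / (2 y1)
s = (3*9^2 + 2) / (2*1) mod 11 = 7
x3 = s^2 - 2 x1 mod 11 = 7^2 - 2*9 = 9
y3 = s (x1 - x3) - y1 mod 11 = 7 * (9 - 9) - 1 = 10

2P = (9, 10)


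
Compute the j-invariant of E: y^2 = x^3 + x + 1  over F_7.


Delta = -16(4 a^3 + 27 b^2) mod 7 = 1
-1728 * (4 a)^3 = -1728 * (4*1)^3 mod 7 = 1
j = 1 * 1^(-1) mod 7 = 1

j = 1 (mod 7)


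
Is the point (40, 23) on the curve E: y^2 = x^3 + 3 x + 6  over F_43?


Check whether y^2 = x^3 + 3 x + 6 (mod 43) for (x, y) = (40, 23).
LHS: y^2 = 23^2 mod 43 = 13
RHS: x^3 + 3 x + 6 = 40^3 + 3*40 + 6 mod 43 = 13
LHS = RHS

Yes, on the curve


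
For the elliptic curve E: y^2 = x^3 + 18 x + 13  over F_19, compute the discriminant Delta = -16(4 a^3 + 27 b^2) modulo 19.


4 a^3 + 27 b^2 = 4*18^3 + 27*13^2 = 23328 + 4563 = 27891
Delta = -16 * (27891) = -446256
Delta mod 19 = 16

Delta = 16 (mod 19)


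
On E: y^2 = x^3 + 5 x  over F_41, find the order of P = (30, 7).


Compute successive multiples of P until we hit O:
  1P = (30, 7)
  2P = (31, 37)
  3P = (19, 36)
  4P = (2, 31)
  5P = (34, 14)
  6P = (39, 8)
  7P = (12, 36)
  8P = (4, 24)
  ... (continuing to 26P)
  26P = O

ord(P) = 26


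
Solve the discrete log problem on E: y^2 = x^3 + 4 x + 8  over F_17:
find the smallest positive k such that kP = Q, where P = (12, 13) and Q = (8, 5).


Enumerate multiples of P until we hit Q = (8, 5):
  1P = (12, 13)
  2P = (1, 8)
  3P = (8, 12)
  4P = (13, 8)
  5P = (0, 12)
  6P = (3, 9)
  7P = (15, 14)
  8P = (9, 5)
  9P = (5, 0)
  10P = (9, 12)
  11P = (15, 3)
  12P = (3, 8)
  13P = (0, 5)
  14P = (13, 9)
  15P = (8, 5)
Match found at i = 15.

k = 15


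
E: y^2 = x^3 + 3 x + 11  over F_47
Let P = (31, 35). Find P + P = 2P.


Doubling: s = (3 x1^2 + a) / (2 y1)
s = (3*31^2 + 3) / (2*35) mod 47 = 9
x3 = s^2 - 2 x1 mod 47 = 9^2 - 2*31 = 19
y3 = s (x1 - x3) - y1 mod 47 = 9 * (31 - 19) - 35 = 26

2P = (19, 26)


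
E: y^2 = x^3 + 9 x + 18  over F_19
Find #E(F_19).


For each x in F_19, count y with y^2 = x^3 + 9 x + 18 mod 19:
  x = 1: RHS = 9, y in [3, 16]  -> 2 point(s)
  x = 2: RHS = 6, y in [5, 14]  -> 2 point(s)
  x = 4: RHS = 4, y in [2, 17]  -> 2 point(s)
  x = 5: RHS = 17, y in [6, 13]  -> 2 point(s)
  x = 7: RHS = 6, y in [5, 14]  -> 2 point(s)
  x = 9: RHS = 11, y in [7, 12]  -> 2 point(s)
  x = 10: RHS = 6, y in [5, 14]  -> 2 point(s)
  x = 11: RHS = 4, y in [2, 17]  -> 2 point(s)
  x = 12: RHS = 11, y in [7, 12]  -> 2 point(s)
  x = 14: RHS = 0, y in [0]  -> 1 point(s)
  x = 17: RHS = 11, y in [7, 12]  -> 2 point(s)
Affine points: 21. Add the point at infinity: total = 22.

#E(F_19) = 22


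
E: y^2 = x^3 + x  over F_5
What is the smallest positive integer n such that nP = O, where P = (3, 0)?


Compute successive multiples of P until we hit O:
  1P = (3, 0)
  2P = O

ord(P) = 2


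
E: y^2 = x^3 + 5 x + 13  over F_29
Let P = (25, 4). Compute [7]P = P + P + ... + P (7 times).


k = 7 = 111_2 (binary, LSB first: 111)
Double-and-add from P = (25, 4):
  bit 0 = 1: acc = O + (25, 4) = (25, 4)
  bit 1 = 1: acc = (25, 4) + (17, 20) = (20, 15)
  bit 2 = 1: acc = (20, 15) + (19, 6) = (13, 19)

7P = (13, 19)


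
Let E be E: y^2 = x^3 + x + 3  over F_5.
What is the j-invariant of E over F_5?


Delta = -16(4 a^3 + 27 b^2) mod 5 = 3
-1728 * (4 a)^3 = -1728 * (4*1)^3 mod 5 = 3
j = 3 * 3^(-1) mod 5 = 1

j = 1 (mod 5)


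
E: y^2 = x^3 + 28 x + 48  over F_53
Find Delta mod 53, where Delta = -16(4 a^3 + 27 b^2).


4 a^3 + 27 b^2 = 4*28^3 + 27*48^2 = 87808 + 62208 = 150016
Delta = -16 * (150016) = -2400256
Delta mod 53 = 8

Delta = 8 (mod 53)


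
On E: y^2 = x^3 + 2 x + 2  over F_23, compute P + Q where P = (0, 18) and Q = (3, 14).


P != Q, so use the chord formula.
s = (y2 - y1) / (x2 - x1) = (19) / (3) mod 23 = 14
x3 = s^2 - x1 - x2 mod 23 = 14^2 - 0 - 3 = 9
y3 = s (x1 - x3) - y1 mod 23 = 14 * (0 - 9) - 18 = 17

P + Q = (9, 17)


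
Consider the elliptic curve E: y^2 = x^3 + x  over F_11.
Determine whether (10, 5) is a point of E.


Check whether y^2 = x^3 + 1 x + 0 (mod 11) for (x, y) = (10, 5).
LHS: y^2 = 5^2 mod 11 = 3
RHS: x^3 + 1 x + 0 = 10^3 + 1*10 + 0 mod 11 = 9
LHS != RHS

No, not on the curve


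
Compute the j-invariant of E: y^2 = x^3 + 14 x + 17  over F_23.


Delta = -16(4 a^3 + 27 b^2) mod 23 = 8
-1728 * (4 a)^3 = -1728 * (4*14)^3 mod 23 = 13
j = 13 * 8^(-1) mod 23 = 16

j = 16 (mod 23)


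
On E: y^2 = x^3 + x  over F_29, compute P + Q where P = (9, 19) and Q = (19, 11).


P != Q, so use the chord formula.
s = (y2 - y1) / (x2 - x1) = (21) / (10) mod 29 = 5
x3 = s^2 - x1 - x2 mod 29 = 5^2 - 9 - 19 = 26
y3 = s (x1 - x3) - y1 mod 29 = 5 * (9 - 26) - 19 = 12

P + Q = (26, 12)


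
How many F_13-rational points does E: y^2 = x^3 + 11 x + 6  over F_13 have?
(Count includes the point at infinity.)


For each x in F_13, count y with y^2 = x^3 + 11 x + 6 mod 13:
  x = 2: RHS = 10, y in [6, 7]  -> 2 point(s)
  x = 3: RHS = 1, y in [1, 12]  -> 2 point(s)
  x = 4: RHS = 10, y in [6, 7]  -> 2 point(s)
  x = 5: RHS = 4, y in [2, 11]  -> 2 point(s)
  x = 7: RHS = 10, y in [6, 7]  -> 2 point(s)
Affine points: 10. Add the point at infinity: total = 11.

#E(F_13) = 11


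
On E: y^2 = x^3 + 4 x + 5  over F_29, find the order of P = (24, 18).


Compute successive multiples of P until we hit O:
  1P = (24, 18)
  2P = (19, 26)
  3P = (28, 0)
  4P = (19, 3)
  5P = (24, 11)
  6P = O

ord(P) = 6


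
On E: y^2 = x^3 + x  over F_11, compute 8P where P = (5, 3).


k = 8 = 1000_2 (binary, LSB first: 0001)
Double-and-add from P = (5, 3):
  bit 0 = 0: acc unchanged = O
  bit 1 = 0: acc unchanged = O
  bit 2 = 0: acc unchanged = O
  bit 3 = 1: acc = O + (5, 8) = (5, 8)

8P = (5, 8)


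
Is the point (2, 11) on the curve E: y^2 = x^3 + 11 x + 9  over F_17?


Check whether y^2 = x^3 + 11 x + 9 (mod 17) for (x, y) = (2, 11).
LHS: y^2 = 11^2 mod 17 = 2
RHS: x^3 + 11 x + 9 = 2^3 + 11*2 + 9 mod 17 = 5
LHS != RHS

No, not on the curve


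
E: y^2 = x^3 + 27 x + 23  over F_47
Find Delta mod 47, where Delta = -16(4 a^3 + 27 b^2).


4 a^3 + 27 b^2 = 4*27^3 + 27*23^2 = 78732 + 14283 = 93015
Delta = -16 * (93015) = -1488240
Delta mod 47 = 15

Delta = 15 (mod 47)


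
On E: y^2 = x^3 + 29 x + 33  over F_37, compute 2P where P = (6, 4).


Doubling: s = (3 x1^2 + a) / (2 y1)
s = (3*6^2 + 29) / (2*4) mod 37 = 31
x3 = s^2 - 2 x1 mod 37 = 31^2 - 2*6 = 24
y3 = s (x1 - x3) - y1 mod 37 = 31 * (6 - 24) - 4 = 30

2P = (24, 30)


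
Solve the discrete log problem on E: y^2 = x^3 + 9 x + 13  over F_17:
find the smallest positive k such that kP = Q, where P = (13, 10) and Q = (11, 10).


Enumerate multiples of P until we hit Q = (11, 10):
  1P = (13, 10)
  2P = (12, 9)
  3P = (10, 10)
  4P = (11, 7)
  5P = (8, 6)
  6P = (15, 2)
  7P = (5, 9)
  8P = (3, 4)
  9P = (0, 8)
  10P = (0, 9)
  11P = (3, 13)
  12P = (5, 8)
  13P = (15, 15)
  14P = (8, 11)
  15P = (11, 10)
Match found at i = 15.

k = 15


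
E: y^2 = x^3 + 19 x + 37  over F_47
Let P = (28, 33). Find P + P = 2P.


Doubling: s = (3 x1^2 + a) / (2 y1)
s = (3*28^2 + 19) / (2*33) mod 47 = 11
x3 = s^2 - 2 x1 mod 47 = 11^2 - 2*28 = 18
y3 = s (x1 - x3) - y1 mod 47 = 11 * (28 - 18) - 33 = 30

2P = (18, 30)


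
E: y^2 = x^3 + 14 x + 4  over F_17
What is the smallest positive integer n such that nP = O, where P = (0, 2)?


Compute successive multiples of P until we hit O:
  1P = (0, 2)
  2P = (8, 4)
  3P = (8, 13)
  4P = (0, 15)
  5P = O

ord(P) = 5


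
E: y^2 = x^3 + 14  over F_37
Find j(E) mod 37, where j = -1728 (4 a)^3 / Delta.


Delta = -16(4 a^3 + 27 b^2) mod 37 = 21
-1728 * (4 a)^3 = -1728 * (4*0)^3 mod 37 = 0
j = 0 * 21^(-1) mod 37 = 0

j = 0 (mod 37)


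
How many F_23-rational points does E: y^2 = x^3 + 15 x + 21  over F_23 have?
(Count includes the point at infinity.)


For each x in F_23, count y with y^2 = x^3 + 15 x + 21 mod 23:
  x = 2: RHS = 13, y in [6, 17]  -> 2 point(s)
  x = 3: RHS = 1, y in [1, 22]  -> 2 point(s)
  x = 7: RHS = 9, y in [3, 20]  -> 2 point(s)
  x = 8: RHS = 9, y in [3, 20]  -> 2 point(s)
  x = 14: RHS = 8, y in [10, 13]  -> 2 point(s)
  x = 19: RHS = 12, y in [9, 14]  -> 2 point(s)
  x = 20: RHS = 18, y in [8, 15]  -> 2 point(s)
  x = 21: RHS = 6, y in [11, 12]  -> 2 point(s)
Affine points: 16. Add the point at infinity: total = 17.

#E(F_23) = 17


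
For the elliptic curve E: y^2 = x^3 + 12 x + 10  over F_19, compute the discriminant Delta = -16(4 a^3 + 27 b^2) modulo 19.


4 a^3 + 27 b^2 = 4*12^3 + 27*10^2 = 6912 + 2700 = 9612
Delta = -16 * (9612) = -153792
Delta mod 19 = 13

Delta = 13 (mod 19)


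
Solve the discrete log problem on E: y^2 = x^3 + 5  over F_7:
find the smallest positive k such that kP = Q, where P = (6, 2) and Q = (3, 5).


Enumerate multiples of P until we hit Q = (3, 5):
  1P = (6, 2)
  2P = (3, 2)
  3P = (5, 5)
  4P = (5, 2)
  5P = (3, 5)
Match found at i = 5.

k = 5


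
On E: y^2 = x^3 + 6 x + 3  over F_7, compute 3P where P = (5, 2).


k = 3 = 11_2 (binary, LSB first: 11)
Double-and-add from P = (5, 2):
  bit 0 = 1: acc = O + (5, 2) = (5, 2)
  bit 1 = 1: acc = (5, 2) + (5, 5) = O

3P = O


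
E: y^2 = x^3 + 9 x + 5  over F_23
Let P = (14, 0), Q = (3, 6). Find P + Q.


P != Q, so use the chord formula.
s = (y2 - y1) / (x2 - x1) = (6) / (12) mod 23 = 12
x3 = s^2 - x1 - x2 mod 23 = 12^2 - 14 - 3 = 12
y3 = s (x1 - x3) - y1 mod 23 = 12 * (14 - 12) - 0 = 1

P + Q = (12, 1)


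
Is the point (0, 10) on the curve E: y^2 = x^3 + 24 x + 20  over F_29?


Check whether y^2 = x^3 + 24 x + 20 (mod 29) for (x, y) = (0, 10).
LHS: y^2 = 10^2 mod 29 = 13
RHS: x^3 + 24 x + 20 = 0^3 + 24*0 + 20 mod 29 = 20
LHS != RHS

No, not on the curve


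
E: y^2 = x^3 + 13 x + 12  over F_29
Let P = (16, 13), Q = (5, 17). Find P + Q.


P != Q, so use the chord formula.
s = (y2 - y1) / (x2 - x1) = (4) / (18) mod 29 = 26
x3 = s^2 - x1 - x2 mod 29 = 26^2 - 16 - 5 = 17
y3 = s (x1 - x3) - y1 mod 29 = 26 * (16 - 17) - 13 = 19

P + Q = (17, 19)


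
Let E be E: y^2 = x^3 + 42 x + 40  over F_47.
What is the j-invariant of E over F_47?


Delta = -16(4 a^3 + 27 b^2) mod 47 = 39
-1728 * (4 a)^3 = -1728 * (4*42)^3 mod 47 = 31
j = 31 * 39^(-1) mod 47 = 2

j = 2 (mod 47)


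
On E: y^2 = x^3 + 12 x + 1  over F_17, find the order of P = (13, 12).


Compute successive multiples of P until we hit O:
  1P = (13, 12)
  2P = (10, 4)
  3P = (3, 9)
  4P = (5, 4)
  5P = (0, 1)
  6P = (2, 13)
  7P = (11, 11)
  8P = (6, 0)
  ... (continuing to 16P)
  16P = O

ord(P) = 16


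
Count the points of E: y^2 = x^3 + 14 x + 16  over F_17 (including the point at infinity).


For each x in F_17, count y with y^2 = x^3 + 14 x + 16 mod 17:
  x = 0: RHS = 16, y in [4, 13]  -> 2 point(s)
  x = 2: RHS = 1, y in [1, 16]  -> 2 point(s)
  x = 3: RHS = 0, y in [0]  -> 1 point(s)
  x = 4: RHS = 0, y in [0]  -> 1 point(s)
  x = 7: RHS = 15, y in [7, 10]  -> 2 point(s)
  x = 9: RHS = 4, y in [2, 15]  -> 2 point(s)
  x = 10: RHS = 0, y in [0]  -> 1 point(s)
  x = 12: RHS = 8, y in [5, 12]  -> 2 point(s)
  x = 13: RHS = 15, y in [7, 10]  -> 2 point(s)
  x = 14: RHS = 15, y in [7, 10]  -> 2 point(s)
  x = 16: RHS = 1, y in [1, 16]  -> 2 point(s)
Affine points: 19. Add the point at infinity: total = 20.

#E(F_17) = 20


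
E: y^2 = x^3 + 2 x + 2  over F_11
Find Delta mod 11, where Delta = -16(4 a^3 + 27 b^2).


4 a^3 + 27 b^2 = 4*2^3 + 27*2^2 = 32 + 108 = 140
Delta = -16 * (140) = -2240
Delta mod 11 = 4

Delta = 4 (mod 11)


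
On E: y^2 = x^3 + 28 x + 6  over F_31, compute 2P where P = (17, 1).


Doubling: s = (3 x1^2 + a) / (2 y1)
s = (3*17^2 + 28) / (2*1) mod 31 = 29
x3 = s^2 - 2 x1 mod 31 = 29^2 - 2*17 = 1
y3 = s (x1 - x3) - y1 mod 31 = 29 * (17 - 1) - 1 = 29

2P = (1, 29)


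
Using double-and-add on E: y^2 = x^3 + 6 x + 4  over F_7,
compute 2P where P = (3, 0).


k = 2 = 10_2 (binary, LSB first: 01)
Double-and-add from P = (3, 0):
  bit 0 = 0: acc unchanged = O
  bit 1 = 1: acc = O + O = O

2P = O


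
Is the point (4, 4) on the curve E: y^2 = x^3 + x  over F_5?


Check whether y^2 = x^3 + 1 x + 0 (mod 5) for (x, y) = (4, 4).
LHS: y^2 = 4^2 mod 5 = 1
RHS: x^3 + 1 x + 0 = 4^3 + 1*4 + 0 mod 5 = 3
LHS != RHS

No, not on the curve


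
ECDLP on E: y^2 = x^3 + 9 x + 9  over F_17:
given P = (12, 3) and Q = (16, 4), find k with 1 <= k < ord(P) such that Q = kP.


Enumerate multiples of P until we hit Q = (16, 4):
  1P = (12, 3)
  2P = (2, 1)
  3P = (1, 6)
  4P = (0, 3)
  5P = (5, 14)
  6P = (16, 13)
  7P = (8, 7)
  8P = (15, 0)
  9P = (8, 10)
  10P = (16, 4)
Match found at i = 10.

k = 10


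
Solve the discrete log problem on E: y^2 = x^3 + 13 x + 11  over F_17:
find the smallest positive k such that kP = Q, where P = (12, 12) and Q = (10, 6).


Enumerate multiples of P until we hit Q = (10, 6):
  1P = (12, 12)
  2P = (14, 9)
  3P = (6, 13)
  4P = (8, 10)
  5P = (10, 6)
Match found at i = 5.

k = 5


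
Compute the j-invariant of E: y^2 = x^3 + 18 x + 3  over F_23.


Delta = -16(4 a^3 + 27 b^2) mod 23 = 18
-1728 * (4 a)^3 = -1728 * (4*18)^3 mod 23 = 11
j = 11 * 18^(-1) mod 23 = 7

j = 7 (mod 23)


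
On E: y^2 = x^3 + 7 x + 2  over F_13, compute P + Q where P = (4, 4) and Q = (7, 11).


P != Q, so use the chord formula.
s = (y2 - y1) / (x2 - x1) = (7) / (3) mod 13 = 11
x3 = s^2 - x1 - x2 mod 13 = 11^2 - 4 - 7 = 6
y3 = s (x1 - x3) - y1 mod 13 = 11 * (4 - 6) - 4 = 0

P + Q = (6, 0)


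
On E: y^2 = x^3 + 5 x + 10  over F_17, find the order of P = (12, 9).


Compute successive multiples of P until we hit O:
  1P = (12, 9)
  2P = (1, 4)
  3P = (8, 16)
  4P = (16, 15)
  5P = (4, 3)
  6P = (9, 6)
  7P = (14, 6)
  8P = (6, 16)
  ... (continuing to 23P)
  23P = O

ord(P) = 23


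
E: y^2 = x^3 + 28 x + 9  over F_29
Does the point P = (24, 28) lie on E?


Check whether y^2 = x^3 + 28 x + 9 (mod 29) for (x, y) = (24, 28).
LHS: y^2 = 28^2 mod 29 = 1
RHS: x^3 + 28 x + 9 = 24^3 + 28*24 + 9 mod 29 = 5
LHS != RHS

No, not on the curve


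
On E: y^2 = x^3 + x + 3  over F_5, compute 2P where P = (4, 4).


k = 2 = 10_2 (binary, LSB first: 01)
Double-and-add from P = (4, 4):
  bit 0 = 0: acc unchanged = O
  bit 1 = 1: acc = O + (1, 0) = (1, 0)

2P = (1, 0)


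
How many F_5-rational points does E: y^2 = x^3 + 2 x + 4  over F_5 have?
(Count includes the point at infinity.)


For each x in F_5, count y with y^2 = x^3 + 2 x + 4 mod 5:
  x = 0: RHS = 4, y in [2, 3]  -> 2 point(s)
  x = 2: RHS = 1, y in [1, 4]  -> 2 point(s)
  x = 4: RHS = 1, y in [1, 4]  -> 2 point(s)
Affine points: 6. Add the point at infinity: total = 7.

#E(F_5) = 7


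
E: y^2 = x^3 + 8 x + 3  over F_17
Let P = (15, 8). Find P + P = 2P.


Doubling: s = (3 x1^2 + a) / (2 y1)
s = (3*15^2 + 8) / (2*8) mod 17 = 14
x3 = s^2 - 2 x1 mod 17 = 14^2 - 2*15 = 13
y3 = s (x1 - x3) - y1 mod 17 = 14 * (15 - 13) - 8 = 3

2P = (13, 3)


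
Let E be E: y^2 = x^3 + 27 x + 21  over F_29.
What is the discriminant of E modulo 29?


4 a^3 + 27 b^2 = 4*27^3 + 27*21^2 = 78732 + 11907 = 90639
Delta = -16 * (90639) = -1450224
Delta mod 29 = 8

Delta = 8 (mod 29)


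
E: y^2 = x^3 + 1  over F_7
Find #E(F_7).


For each x in F_7, count y with y^2 = x^3 + 0 x + 1 mod 7:
  x = 0: RHS = 1, y in [1, 6]  -> 2 point(s)
  x = 1: RHS = 2, y in [3, 4]  -> 2 point(s)
  x = 2: RHS = 2, y in [3, 4]  -> 2 point(s)
  x = 3: RHS = 0, y in [0]  -> 1 point(s)
  x = 4: RHS = 2, y in [3, 4]  -> 2 point(s)
  x = 5: RHS = 0, y in [0]  -> 1 point(s)
  x = 6: RHS = 0, y in [0]  -> 1 point(s)
Affine points: 11. Add the point at infinity: total = 12.

#E(F_7) = 12


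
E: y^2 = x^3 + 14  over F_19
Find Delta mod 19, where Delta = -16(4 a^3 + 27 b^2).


4 a^3 + 27 b^2 = 4*0^3 + 27*14^2 = 0 + 5292 = 5292
Delta = -16 * (5292) = -84672
Delta mod 19 = 11

Delta = 11 (mod 19)


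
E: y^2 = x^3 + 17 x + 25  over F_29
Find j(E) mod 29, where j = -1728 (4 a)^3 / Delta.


Delta = -16(4 a^3 + 27 b^2) mod 29 = 5
-1728 * (4 a)^3 = -1728 * (4*17)^3 mod 29 = 23
j = 23 * 5^(-1) mod 29 = 22

j = 22 (mod 29)


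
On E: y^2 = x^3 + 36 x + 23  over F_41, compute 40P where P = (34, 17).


k = 40 = 101000_2 (binary, LSB first: 000101)
Double-and-add from P = (34, 17):
  bit 0 = 0: acc unchanged = O
  bit 1 = 0: acc unchanged = O
  bit 2 = 0: acc unchanged = O
  bit 3 = 1: acc = O + (28, 8) = (28, 8)
  bit 4 = 0: acc unchanged = (28, 8)
  bit 5 = 1: acc = (28, 8) + (9, 16) = (37, 26)

40P = (37, 26)


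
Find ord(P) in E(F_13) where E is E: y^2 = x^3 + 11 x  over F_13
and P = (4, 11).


Compute successive multiples of P until we hit O:
  1P = (4, 11)
  2P = (4, 2)
  3P = O

ord(P) = 3


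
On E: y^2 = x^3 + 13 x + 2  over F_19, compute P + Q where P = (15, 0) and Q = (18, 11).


P != Q, so use the chord formula.
s = (y2 - y1) / (x2 - x1) = (11) / (3) mod 19 = 10
x3 = s^2 - x1 - x2 mod 19 = 10^2 - 15 - 18 = 10
y3 = s (x1 - x3) - y1 mod 19 = 10 * (15 - 10) - 0 = 12

P + Q = (10, 12)


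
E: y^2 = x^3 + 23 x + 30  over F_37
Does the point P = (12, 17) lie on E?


Check whether y^2 = x^3 + 23 x + 30 (mod 37) for (x, y) = (12, 17).
LHS: y^2 = 17^2 mod 37 = 30
RHS: x^3 + 23 x + 30 = 12^3 + 23*12 + 30 mod 37 = 36
LHS != RHS

No, not on the curve


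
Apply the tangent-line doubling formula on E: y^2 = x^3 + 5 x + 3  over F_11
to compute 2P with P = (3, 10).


Doubling: s = (3 x1^2 + a) / (2 y1)
s = (3*3^2 + 5) / (2*10) mod 11 = 6
x3 = s^2 - 2 x1 mod 11 = 6^2 - 2*3 = 8
y3 = s (x1 - x3) - y1 mod 11 = 6 * (3 - 8) - 10 = 4

2P = (8, 4)


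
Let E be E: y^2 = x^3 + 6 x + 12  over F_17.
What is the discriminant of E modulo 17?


4 a^3 + 27 b^2 = 4*6^3 + 27*12^2 = 864 + 3888 = 4752
Delta = -16 * (4752) = -76032
Delta mod 17 = 9

Delta = 9 (mod 17)


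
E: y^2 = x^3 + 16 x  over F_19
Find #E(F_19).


For each x in F_19, count y with y^2 = x^3 + 16 x + 0 mod 19:
  x = 0: RHS = 0, y in [0]  -> 1 point(s)
  x = 1: RHS = 17, y in [6, 13]  -> 2 point(s)
  x = 10: RHS = 1, y in [1, 18]  -> 2 point(s)
  x = 11: RHS = 6, y in [5, 14]  -> 2 point(s)
  x = 12: RHS = 1, y in [1, 18]  -> 2 point(s)
  x = 13: RHS = 11, y in [7, 12]  -> 2 point(s)
  x = 14: RHS = 4, y in [2, 17]  -> 2 point(s)
  x = 15: RHS = 5, y in [9, 10]  -> 2 point(s)
  x = 16: RHS = 1, y in [1, 18]  -> 2 point(s)
  x = 17: RHS = 17, y in [6, 13]  -> 2 point(s)
Affine points: 19. Add the point at infinity: total = 20.

#E(F_19) = 20
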